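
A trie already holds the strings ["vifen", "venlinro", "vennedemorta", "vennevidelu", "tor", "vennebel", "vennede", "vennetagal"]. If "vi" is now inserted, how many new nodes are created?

"vi" is already a full path in the trie; only an end-marker is added.
No new nodes are needed: 0.

0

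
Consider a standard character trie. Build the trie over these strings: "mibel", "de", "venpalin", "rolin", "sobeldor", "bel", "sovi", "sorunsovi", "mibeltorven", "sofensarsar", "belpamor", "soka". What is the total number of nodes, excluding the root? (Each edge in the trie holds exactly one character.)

Trace insertions, counting only characters that open a new branch:
  "mibel" → 5 new (m, i, b, e, l)
  "de" → 2 new (d, e)
  "venpalin" → 8 new (v, e, n, p, a, l, i, n)
  "rolin" → 5 new (r, o, l, i, n)
  "sobeldor" → 8 new (s, o, b, e, l, d, o, r)
  "bel" → 3 new (b, e, l)
  "sovi" → prefix "so" already present; 2 new (v, i)
  "sorunsovi" → prefix "so" already present; 7 new (r, u, n, s, o, v, i)
  "mibeltorven" → prefix "mibel" already present; 6 new (t, o, r, v, e, n)
  "sofensarsar" → prefix "so" already present; 9 new (f, e, n, s, a, r, s, a, r)
  "belpamor" → prefix "bel" already present; 5 new (p, a, m, o, r)
  "soka" → prefix "so" already present; 2 new (k, a)
Total nodes = 5 + 2 + 8 + 5 + 8 + 3 + 2 + 7 + 6 + 9 + 5 + 2 = 62

62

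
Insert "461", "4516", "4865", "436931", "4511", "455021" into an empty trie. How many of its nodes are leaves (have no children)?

6

A leaf is a node with no children — equivalently, the end of a word that is not a proper prefix of any other stored word.
Those words: "436931", "4511", "4516", "455021", "461", "4865"
Leaf count: 6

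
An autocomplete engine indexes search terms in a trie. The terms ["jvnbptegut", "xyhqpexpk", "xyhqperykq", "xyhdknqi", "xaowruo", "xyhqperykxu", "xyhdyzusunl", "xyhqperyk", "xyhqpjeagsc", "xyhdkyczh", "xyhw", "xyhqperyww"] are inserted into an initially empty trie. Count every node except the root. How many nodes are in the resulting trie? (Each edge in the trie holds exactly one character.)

Insert word by word; a character creates a node only if that edge doesn't already exist:
  "jvnbptegut" → 10 new (j, v, n, b, p, t, e, g, u, t)
  "xyhqpexpk" → 9 new (x, y, h, q, p, e, x, p, k)
  "xyhqperykq" → prefix "xyhqpe" already present; 4 new (r, y, k, q)
  "xyhdknqi" → prefix "xyh" already present; 5 new (d, k, n, q, i)
  "xaowruo" → prefix "x" already present; 6 new (a, o, w, r, u, o)
  "xyhqperykxu" → prefix "xyhqperyk" already present; 2 new (x, u)
  "xyhdyzusunl" → prefix "xyhd" already present; 7 new (y, z, u, s, u, n, l)
  "xyhqperyk" → prefix "xyhqperyk" already present; 0 new (none)
  "xyhqpjeagsc" → prefix "xyhqp" already present; 6 new (j, e, a, g, s, c)
  "xyhdkyczh" → prefix "xyhdk" already present; 4 new (y, c, z, h)
  "xyhw" → prefix "xyh" already present; 1 new (w)
  "xyhqperyww" → prefix "xyhqpery" already present; 2 new (w, w)
Total nodes = 10 + 9 + 4 + 5 + 6 + 2 + 7 + 0 + 6 + 4 + 1 + 2 = 56

56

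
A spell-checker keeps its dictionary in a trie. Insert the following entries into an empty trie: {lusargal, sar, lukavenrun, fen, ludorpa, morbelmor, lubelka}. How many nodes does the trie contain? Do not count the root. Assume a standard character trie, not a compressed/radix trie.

For each word, the new-node count is its length minus the longest prefix already in the trie:
  "lusargal" → 8 new (l, u, s, a, r, g, a, l)
  "sar" → 3 new (s, a, r)
  "lukavenrun" → prefix "lu" already present; 8 new (k, a, v, e, n, r, u, n)
  "fen" → 3 new (f, e, n)
  "ludorpa" → prefix "lu" already present; 5 new (d, o, r, p, a)
  "morbelmor" → 9 new (m, o, r, b, e, l, m, o, r)
  "lubelka" → prefix "lu" already present; 5 new (b, e, l, k, a)
Total nodes = 8 + 3 + 8 + 3 + 5 + 9 + 5 = 41

41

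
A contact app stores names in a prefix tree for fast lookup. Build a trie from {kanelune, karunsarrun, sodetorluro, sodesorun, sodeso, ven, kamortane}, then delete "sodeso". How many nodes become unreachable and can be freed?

0

After clearing the end-marker at "sodeso", prune upward until reaching a node still needed by another word.
Every node on "sodeso" is still needed (e.g. by "sodesorun"), so nothing is freed.
Nodes removed: 0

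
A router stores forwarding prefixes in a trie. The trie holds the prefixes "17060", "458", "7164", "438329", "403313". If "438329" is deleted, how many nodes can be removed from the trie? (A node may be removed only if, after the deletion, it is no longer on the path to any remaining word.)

5

After clearing the end-marker at "438329", prune upward until reaching a node still needed by another word.
The suffix "38329" (5 nodes) is used only by "438329"; the node for "4" still has the child "5", so pruning stops there.
Nodes removed: 5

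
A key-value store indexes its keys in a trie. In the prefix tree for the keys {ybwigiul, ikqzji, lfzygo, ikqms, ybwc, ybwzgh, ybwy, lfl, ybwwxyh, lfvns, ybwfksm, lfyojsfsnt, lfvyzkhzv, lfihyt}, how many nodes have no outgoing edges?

Leaves are exactly the stored words that no other stored word extends.
Those words: "ikqms", "ikqzji", "lfihyt", "lfl", "lfvns", "lfvyzkhzv", "lfyojsfsnt", "lfzygo", "ybwc", "ybwfksm", "ybwigiul", "ybwwxyh", "ybwy", "ybwzgh"
Leaf count: 14

14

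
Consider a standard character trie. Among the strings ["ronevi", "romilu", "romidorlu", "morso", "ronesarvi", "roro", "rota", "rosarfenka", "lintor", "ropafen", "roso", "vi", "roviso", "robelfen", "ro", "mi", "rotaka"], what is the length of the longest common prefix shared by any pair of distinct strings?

4

The deepest shared node is where two words last agree before diverging.
"romidorlu" and "romilu" agree on "romi" (4 characters) before diverging; nothing deeper is shared.
Longest shared-prefix length: 4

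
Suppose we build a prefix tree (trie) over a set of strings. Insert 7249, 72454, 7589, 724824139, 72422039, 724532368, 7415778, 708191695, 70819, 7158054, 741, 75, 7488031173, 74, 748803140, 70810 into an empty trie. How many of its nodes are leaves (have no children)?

Leaves are exactly the stored words that no other stored word extends.
Those words: "70810", "708191695", "7158054", "72422039", "724532368", "72454", "724824139", "7249", "7415778", "7488031173", "748803140", "7589"
Leaf count: 12

12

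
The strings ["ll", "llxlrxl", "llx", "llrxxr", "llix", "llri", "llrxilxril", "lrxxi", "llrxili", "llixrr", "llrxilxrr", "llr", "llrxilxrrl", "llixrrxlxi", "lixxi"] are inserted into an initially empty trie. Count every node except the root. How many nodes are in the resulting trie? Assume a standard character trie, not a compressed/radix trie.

For each word, the new-node count is its length minus the longest prefix already in the trie:
  "ll" → 2 new (l, l)
  "llxlrxl" → prefix "ll" already present; 5 new (x, l, r, x, l)
  "llx" → prefix "llx" already present; 0 new (none)
  "llrxxr" → prefix "ll" already present; 4 new (r, x, x, r)
  "llix" → prefix "ll" already present; 2 new (i, x)
  "llri" → prefix "llr" already present; 1 new (i)
  "llrxilxril" → prefix "llrx" already present; 6 new (i, l, x, r, i, l)
  "lrxxi" → prefix "l" already present; 4 new (r, x, x, i)
  "llrxili" → prefix "llrxil" already present; 1 new (i)
  "llixrr" → prefix "llix" already present; 2 new (r, r)
  "llrxilxrr" → prefix "llrxilxr" already present; 1 new (r)
  "llr" → prefix "llr" already present; 0 new (none)
  "llrxilxrrl" → prefix "llrxilxrr" already present; 1 new (l)
  "llixrrxlxi" → prefix "llixrr" already present; 4 new (x, l, x, i)
  "lixxi" → prefix "l" already present; 4 new (i, x, x, i)
Total nodes = 2 + 5 + 0 + 4 + 2 + 1 + 6 + 4 + 1 + 2 + 1 + 0 + 1 + 4 + 4 = 37

37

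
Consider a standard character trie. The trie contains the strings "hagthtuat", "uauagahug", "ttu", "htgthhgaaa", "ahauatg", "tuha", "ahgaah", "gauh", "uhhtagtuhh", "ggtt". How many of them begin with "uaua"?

Traverse to the node for "uaua", then collect every word in that subtree.
Words under "uaua": uauagahug
Count: 1

1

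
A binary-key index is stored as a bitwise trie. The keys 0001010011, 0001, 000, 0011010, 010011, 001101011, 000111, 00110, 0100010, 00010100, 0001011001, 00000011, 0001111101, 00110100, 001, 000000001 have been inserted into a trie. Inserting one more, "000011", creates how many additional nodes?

"0000" is already a path in the trie; the remaining "11" must be added.
So 6 − 4 = 2 new nodes.

2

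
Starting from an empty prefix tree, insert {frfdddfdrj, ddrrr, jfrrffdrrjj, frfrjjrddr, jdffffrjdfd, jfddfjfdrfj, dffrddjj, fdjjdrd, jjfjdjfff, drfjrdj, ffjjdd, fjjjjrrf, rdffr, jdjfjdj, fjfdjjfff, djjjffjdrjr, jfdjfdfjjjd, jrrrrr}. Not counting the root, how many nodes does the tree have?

Count nodes per top-level branch (shared prefixes stored once):
  'd'-branch (ddrrr, dffrddjj, djjjffjdrjr, drfjrdj): 28 nodes
  'f'-branch (fdjjdrd, ffjjdd, fjfdjjfff, fjjjjrrf, frfdddfdrj, frfrjjrddr): 42 nodes
  'j'-branch (jdffffrjdfd, jdjfjdj, jfddfjfdrfj, jfdjfdfjjjd, jfrrffdrrjj, jjfjdjfff, jrrrrr): 56 nodes
  'r'-branch (rdffr): 5 nodes
Sum: 131

131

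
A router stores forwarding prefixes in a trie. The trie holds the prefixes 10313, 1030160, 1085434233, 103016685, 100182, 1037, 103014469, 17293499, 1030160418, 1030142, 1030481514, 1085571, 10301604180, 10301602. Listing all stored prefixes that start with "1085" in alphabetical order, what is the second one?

1085571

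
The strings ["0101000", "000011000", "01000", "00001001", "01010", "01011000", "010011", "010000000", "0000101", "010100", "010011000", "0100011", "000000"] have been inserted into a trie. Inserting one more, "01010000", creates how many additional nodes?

1

Walking "01010000" from the root, the first 7 characters ("0101000") follow existing edges; "0" is the first miss.
New nodes needed: |"01010000"| − 7 = 8 − 7 = 1.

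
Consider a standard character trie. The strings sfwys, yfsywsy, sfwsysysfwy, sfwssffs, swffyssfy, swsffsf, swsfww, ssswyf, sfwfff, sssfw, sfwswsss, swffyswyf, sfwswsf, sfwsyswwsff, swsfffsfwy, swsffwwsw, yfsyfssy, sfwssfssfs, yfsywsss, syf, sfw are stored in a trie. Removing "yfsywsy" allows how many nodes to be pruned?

1

After clearing the end-marker at "yfsywsy", prune upward until reaching a node still needed by another word.
The suffix "y" (1 node) is used only by "yfsywsy"; the node for "yfsyws" still has the child "s", so pruning stops there.
Nodes removed: 1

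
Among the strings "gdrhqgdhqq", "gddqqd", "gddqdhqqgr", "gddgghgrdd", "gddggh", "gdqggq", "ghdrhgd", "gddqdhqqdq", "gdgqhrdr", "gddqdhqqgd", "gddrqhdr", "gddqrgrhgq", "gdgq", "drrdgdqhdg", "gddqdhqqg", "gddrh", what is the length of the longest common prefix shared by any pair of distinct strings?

9

Equivalently: take the maximum, over all pairs, of their longest common prefix length.
e.g. "gddqdhqqg" and "gddqdhqqgd" share the prefix "gddqdhqqg" of length 9; no pair shares a longer one.
Longest shared-prefix length: 9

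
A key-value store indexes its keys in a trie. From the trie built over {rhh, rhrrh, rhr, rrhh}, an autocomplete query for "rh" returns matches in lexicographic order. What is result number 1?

rhh

Filter for "rh…" and sort: "rhh", "rhr", "rhrrh"
The 1st is rhh.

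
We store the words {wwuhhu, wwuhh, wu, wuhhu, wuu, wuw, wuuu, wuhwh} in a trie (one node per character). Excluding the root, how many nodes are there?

For each word, the new-node count is its length minus the longest prefix already in the trie:
  "wwuhhu" → 6 new (w, w, u, h, h, u)
  "wwuhh" → prefix "wwuhh" already present; 0 new (none)
  "wu" → prefix "w" already present; 1 new (u)
  "wuhhu" → prefix "wu" already present; 3 new (h, h, u)
  "wuu" → prefix "wu" already present; 1 new (u)
  "wuw" → prefix "wu" already present; 1 new (w)
  "wuuu" → prefix "wuu" already present; 1 new (u)
  "wuhwh" → prefix "wuh" already present; 2 new (w, h)
Total nodes = 6 + 0 + 1 + 3 + 1 + 1 + 1 + 2 = 15

15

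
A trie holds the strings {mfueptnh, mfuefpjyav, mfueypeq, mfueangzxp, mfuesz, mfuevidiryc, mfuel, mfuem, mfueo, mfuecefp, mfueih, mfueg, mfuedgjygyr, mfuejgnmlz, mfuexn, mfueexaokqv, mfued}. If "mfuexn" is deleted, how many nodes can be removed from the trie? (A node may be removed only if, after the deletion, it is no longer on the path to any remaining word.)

2

Walk "mfuexn" from the leaf back toward the root, removing each node that no remaining word uses.
The suffix "xn" (2 nodes) is used only by "mfuexn"; the node for "mfue" still has the child "p", so pruning stops there.
Nodes removed: 2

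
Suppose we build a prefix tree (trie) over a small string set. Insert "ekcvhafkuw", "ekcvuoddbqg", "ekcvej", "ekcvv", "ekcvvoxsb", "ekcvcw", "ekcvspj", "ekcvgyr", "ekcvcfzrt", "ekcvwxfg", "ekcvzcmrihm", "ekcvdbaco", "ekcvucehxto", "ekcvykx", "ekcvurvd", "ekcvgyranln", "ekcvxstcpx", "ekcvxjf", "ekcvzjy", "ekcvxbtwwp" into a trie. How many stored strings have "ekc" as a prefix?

Traverse to the node for "ekc", then collect every word in that subtree.
Words under "ekc": ekcvcfzrt, ekcvcw, ekcvdbaco, ekcvej, ekcvgyr, ekcvgyranln, ekcvhafkuw, ekcvspj, ekcvucehxto, ekcvuoddbqg, ekcvurvd, ekcvv, ekcvvoxsb, ekcvwxfg, ekcvxbtwwp, ekcvxjf, ekcvxstcpx, ekcvykx, ekcvzcmrihm, ekcvzjy
Count: 20

20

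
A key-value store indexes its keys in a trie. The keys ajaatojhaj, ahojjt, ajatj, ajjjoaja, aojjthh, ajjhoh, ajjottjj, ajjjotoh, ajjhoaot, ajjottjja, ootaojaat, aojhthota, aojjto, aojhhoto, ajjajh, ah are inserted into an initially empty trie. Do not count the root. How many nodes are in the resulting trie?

67

For each word, the new-node count is its length minus the longest prefix already in the trie:
  "ajaatojhaj" → 10 new (a, j, a, a, t, o, j, h, a, j)
  "ahojjt" → prefix "a" already present; 5 new (h, o, j, j, t)
  "ajatj" → prefix "aja" already present; 2 new (t, j)
  "ajjjoaja" → prefix "aj" already present; 6 new (j, j, o, a, j, a)
  "aojjthh" → prefix "a" already present; 6 new (o, j, j, t, h, h)
  "ajjhoh" → prefix "ajj" already present; 3 new (h, o, h)
  "ajjottjj" → prefix "ajj" already present; 5 new (o, t, t, j, j)
  "ajjjotoh" → prefix "ajjjo" already present; 3 new (t, o, h)
  "ajjhoaot" → prefix "ajjho" already present; 3 new (a, o, t)
  "ajjottjja" → prefix "ajjottjj" already present; 1 new (a)
  "ootaojaat" → 9 new (o, o, t, a, o, j, a, a, t)
  "aojhthota" → prefix "aoj" already present; 6 new (h, t, h, o, t, a)
  "aojjto" → prefix "aojjt" already present; 1 new (o)
  "aojhhoto" → prefix "aojh" already present; 4 new (h, o, t, o)
  "ajjajh" → prefix "ajj" already present; 3 new (a, j, h)
  "ah" → prefix "ah" already present; 0 new (none)
Total nodes = 10 + 5 + 2 + 6 + 6 + 3 + 5 + 3 + 3 + 1 + 9 + 6 + 1 + 4 + 3 + 0 = 67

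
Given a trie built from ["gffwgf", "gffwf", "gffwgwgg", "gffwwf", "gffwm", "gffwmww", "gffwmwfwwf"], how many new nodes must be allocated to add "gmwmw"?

4

Walking "gmwmw" from the root, the first 1 characters ("g") follow existing edges; "m" is the first miss.
So 5 − 1 = 4 new nodes.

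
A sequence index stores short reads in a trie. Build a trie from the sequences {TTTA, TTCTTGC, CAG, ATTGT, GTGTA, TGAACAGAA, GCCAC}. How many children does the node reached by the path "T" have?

Walk "T" from the root, arriving at one node.
Distinct next characters after "T": G, T.
That node has 2 child edges.

2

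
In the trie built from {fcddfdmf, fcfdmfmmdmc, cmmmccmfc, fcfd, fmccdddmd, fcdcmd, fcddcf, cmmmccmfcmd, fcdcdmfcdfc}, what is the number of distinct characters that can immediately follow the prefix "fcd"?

2

Walk "fcd" from the root, arriving at one node.
Characters that immediately follow "fcd" among the stored strings: {c, d}.
That node has 2 child edges.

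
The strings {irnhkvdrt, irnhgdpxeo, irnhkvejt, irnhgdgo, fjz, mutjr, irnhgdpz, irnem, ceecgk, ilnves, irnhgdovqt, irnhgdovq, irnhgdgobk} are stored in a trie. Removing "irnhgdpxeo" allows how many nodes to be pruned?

3

A node on "irnhgdpxeo"'s path can go only if nothing else ends at it or branches off below it.
The suffix "xeo" (3 nodes) is used only by "irnhgdpxeo"; the node for "irnhgdp" still has the child "z", so pruning stops there.
Nodes removed: 3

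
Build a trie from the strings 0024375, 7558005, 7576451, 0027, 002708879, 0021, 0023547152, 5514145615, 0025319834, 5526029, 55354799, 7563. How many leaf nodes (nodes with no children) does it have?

A leaf is a node with no children — equivalently, the end of a word that is not a proper prefix of any other stored word.
Those words: "0021", "0023547152", "0024375", "0025319834", "002708879", "5514145615", "5526029", "55354799", "7558005", "7563", "7576451"
Leaf count: 11

11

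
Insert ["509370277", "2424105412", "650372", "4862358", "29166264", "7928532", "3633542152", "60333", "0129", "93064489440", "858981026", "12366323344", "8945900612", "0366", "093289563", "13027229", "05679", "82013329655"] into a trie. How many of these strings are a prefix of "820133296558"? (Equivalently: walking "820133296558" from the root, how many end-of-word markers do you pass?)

Traverse "820133296558" character by character; count nodes along the way that are marked as word ends.
Prefixes of the query that are stored words: "82013329655"
Count: 1

1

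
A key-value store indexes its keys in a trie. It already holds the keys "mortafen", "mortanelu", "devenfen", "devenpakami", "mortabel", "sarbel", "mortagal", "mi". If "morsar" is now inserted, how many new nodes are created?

The longest prefix of "morsar" already in the trie is "mor" (length 3).
So 6 − 3 = 3 new nodes.

3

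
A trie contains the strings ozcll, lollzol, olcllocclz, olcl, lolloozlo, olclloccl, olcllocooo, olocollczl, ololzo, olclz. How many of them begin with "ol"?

Filter for entries beginning with "ol":
Matches: "olcl", "olclloccl", "olcllocclz", "olcllocooo", "olclz", "olocollczl", "ololzo"
Count: 7

7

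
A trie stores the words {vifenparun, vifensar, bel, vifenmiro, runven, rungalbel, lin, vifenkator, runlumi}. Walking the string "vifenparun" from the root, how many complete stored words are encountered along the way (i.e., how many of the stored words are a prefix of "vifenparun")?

Check each prefix of "vifenparun" against the stored set — each match is an end-marker on the path.
Prefixes of the query that are stored words: "vifenparun"
Count: 1

1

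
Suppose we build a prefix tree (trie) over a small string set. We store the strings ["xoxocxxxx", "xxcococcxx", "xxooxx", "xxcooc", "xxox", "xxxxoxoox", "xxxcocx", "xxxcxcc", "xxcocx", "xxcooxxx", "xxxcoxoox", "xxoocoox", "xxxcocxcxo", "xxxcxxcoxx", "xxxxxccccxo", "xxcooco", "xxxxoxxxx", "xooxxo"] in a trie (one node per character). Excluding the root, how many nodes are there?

Insert word by word; a character creates a node only if that edge doesn't already exist:
  "xoxocxxxx" → 9 new (x, o, x, o, c, x, x, x, x)
  "xxcococcxx" → prefix "x" already present; 9 new (x, c, o, c, o, c, c, x, x)
  "xxooxx" → prefix "xx" already present; 4 new (o, o, x, x)
  "xxcooc" → prefix "xxco" already present; 2 new (o, c)
  "xxox" → prefix "xxo" already present; 1 new (x)
  "xxxxoxoox" → prefix "xx" already present; 7 new (x, x, o, x, o, o, x)
  "xxxcocx" → prefix "xxx" already present; 4 new (c, o, c, x)
  "xxxcxcc" → prefix "xxxc" already present; 3 new (x, c, c)
  "xxcocx" → prefix "xxcoc" already present; 1 new (x)
  "xxcooxxx" → prefix "xxcoo" already present; 3 new (x, x, x)
  "xxxcoxoox" → prefix "xxxco" already present; 4 new (x, o, o, x)
  "xxoocoox" → prefix "xxoo" already present; 4 new (c, o, o, x)
  "xxxcocxcxo" → prefix "xxxcocx" already present; 3 new (c, x, o)
  "xxxcxxcoxx" → prefix "xxxcx" already present; 5 new (x, c, o, x, x)
  "xxxxxccccxo" → prefix "xxxx" already present; 7 new (x, c, c, c, c, x, o)
  "xxcooco" → prefix "xxcooc" already present; 1 new (o)
  "xxxxoxxxx" → prefix "xxxxox" already present; 3 new (x, x, x)
  "xooxxo" → prefix "xo" already present; 4 new (o, x, x, o)
Total nodes = 9 + 9 + 4 + 2 + 1 + 7 + 4 + 3 + 1 + 3 + 4 + 4 + 3 + 5 + 7 + 1 + 3 + 4 = 74

74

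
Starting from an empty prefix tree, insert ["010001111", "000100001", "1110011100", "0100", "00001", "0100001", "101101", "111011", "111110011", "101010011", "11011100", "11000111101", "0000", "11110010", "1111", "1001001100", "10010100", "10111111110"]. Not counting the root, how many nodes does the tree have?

86

Insert word by word; a character creates a node only if that edge doesn't already exist:
  "010001111" → 9 new (0, 1, 0, 0, 0, 1, 1, 1, 1)
  "000100001" → prefix "0" already present; 8 new (0, 0, 1, 0, 0, 0, 0, 1)
  "1110011100" → 10 new (1, 1, 1, 0, 0, 1, 1, 1, 0, 0)
  "0100" → prefix "0100" already present; 0 new (none)
  "00001" → prefix "000" already present; 2 new (0, 1)
  "0100001" → prefix "01000" already present; 2 new (0, 1)
  "101101" → prefix "1" already present; 5 new (0, 1, 1, 0, 1)
  "111011" → prefix "1110" already present; 2 new (1, 1)
  "111110011" → prefix "111" already present; 6 new (1, 1, 0, 0, 1, 1)
  "101010011" → prefix "101" already present; 6 new (0, 1, 0, 0, 1, 1)
  "11011100" → prefix "11" already present; 6 new (0, 1, 1, 1, 0, 0)
  "11000111101" → prefix "110" already present; 8 new (0, 0, 1, 1, 1, 1, 0, 1)
  "0000" → prefix "0000" already present; 0 new (none)
  "11110010" → prefix "1111" already present; 4 new (0, 0, 1, 0)
  "1111" → prefix "1111" already present; 0 new (none)
  "1001001100" → prefix "10" already present; 8 new (0, 1, 0, 0, 1, 1, 0, 0)
  "10010100" → prefix "10010" already present; 3 new (1, 0, 0)
  "10111111110" → prefix "1011" already present; 7 new (1, 1, 1, 1, 1, 1, 0)
Total nodes = 9 + 8 + 10 + 0 + 2 + 2 + 5 + 2 + 6 + 6 + 6 + 8 + 0 + 4 + 0 + 8 + 3 + 7 = 86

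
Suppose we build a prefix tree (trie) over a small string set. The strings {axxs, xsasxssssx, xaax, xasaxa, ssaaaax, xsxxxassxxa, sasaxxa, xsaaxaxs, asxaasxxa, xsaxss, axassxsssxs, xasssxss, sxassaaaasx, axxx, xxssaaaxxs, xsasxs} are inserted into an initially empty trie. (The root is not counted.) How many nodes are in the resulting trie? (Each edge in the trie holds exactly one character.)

93

For each word, the new-node count is its length minus the longest prefix already in the trie:
  "axxs" → 4 new (a, x, x, s)
  "xsasxssssx" → 10 new (x, s, a, s, x, s, s, s, s, x)
  "xaax" → prefix "x" already present; 3 new (a, a, x)
  "xasaxa" → prefix "xa" already present; 4 new (s, a, x, a)
  "ssaaaax" → 7 new (s, s, a, a, a, a, x)
  "xsxxxassxxa" → prefix "xs" already present; 9 new (x, x, x, a, s, s, x, x, a)
  "sasaxxa" → prefix "s" already present; 6 new (a, s, a, x, x, a)
  "xsaaxaxs" → prefix "xsa" already present; 5 new (a, x, a, x, s)
  "asxaasxxa" → prefix "a" already present; 8 new (s, x, a, a, s, x, x, a)
  "xsaxss" → prefix "xsa" already present; 3 new (x, s, s)
  "axassxsssxs" → prefix "ax" already present; 9 new (a, s, s, x, s, s, s, x, s)
  "xasssxss" → prefix "xas" already present; 5 new (s, s, x, s, s)
  "sxassaaaasx" → prefix "s" already present; 10 new (x, a, s, s, a, a, a, a, s, x)
  "axxx" → prefix "axx" already present; 1 new (x)
  "xxssaaaxxs" → prefix "x" already present; 9 new (x, s, s, a, a, a, x, x, s)
  "xsasxs" → prefix "xsasxs" already present; 0 new (none)
Total nodes = 4 + 10 + 3 + 4 + 7 + 9 + 6 + 5 + 8 + 3 + 9 + 5 + 10 + 1 + 9 + 0 = 93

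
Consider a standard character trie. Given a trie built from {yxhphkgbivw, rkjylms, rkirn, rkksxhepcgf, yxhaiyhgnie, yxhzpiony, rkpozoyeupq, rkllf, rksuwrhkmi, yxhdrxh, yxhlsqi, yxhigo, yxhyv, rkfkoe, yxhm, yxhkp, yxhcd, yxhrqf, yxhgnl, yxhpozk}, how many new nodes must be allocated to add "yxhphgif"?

The longest prefix of "yxhphgif" already in the trie is "yxhph" (length 5).
New nodes needed: |"yxhphgif"| − 5 = 8 − 5 = 3.

3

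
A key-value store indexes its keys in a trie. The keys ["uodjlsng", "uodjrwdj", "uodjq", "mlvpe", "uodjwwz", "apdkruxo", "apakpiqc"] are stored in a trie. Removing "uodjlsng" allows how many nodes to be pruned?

4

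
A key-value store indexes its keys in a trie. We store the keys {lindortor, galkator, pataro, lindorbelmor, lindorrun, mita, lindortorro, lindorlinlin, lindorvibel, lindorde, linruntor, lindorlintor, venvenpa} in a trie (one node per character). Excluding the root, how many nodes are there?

68

Insert word by word; a character creates a node only if that edge doesn't already exist:
  "lindortor" → 9 new (l, i, n, d, o, r, t, o, r)
  "galkator" → 8 new (g, a, l, k, a, t, o, r)
  "pataro" → 6 new (p, a, t, a, r, o)
  "lindorbelmor" → prefix "lindor" already present; 6 new (b, e, l, m, o, r)
  "lindorrun" → prefix "lindor" already present; 3 new (r, u, n)
  "mita" → 4 new (m, i, t, a)
  "lindortorro" → prefix "lindortor" already present; 2 new (r, o)
  "lindorlinlin" → prefix "lindor" already present; 6 new (l, i, n, l, i, n)
  "lindorvibel" → prefix "lindor" already present; 5 new (v, i, b, e, l)
  "lindorde" → prefix "lindor" already present; 2 new (d, e)
  "linruntor" → prefix "lin" already present; 6 new (r, u, n, t, o, r)
  "lindorlintor" → prefix "lindorlin" already present; 3 new (t, o, r)
  "venvenpa" → 8 new (v, e, n, v, e, n, p, a)
Total nodes = 9 + 8 + 6 + 6 + 3 + 4 + 2 + 6 + 5 + 2 + 6 + 3 + 8 = 68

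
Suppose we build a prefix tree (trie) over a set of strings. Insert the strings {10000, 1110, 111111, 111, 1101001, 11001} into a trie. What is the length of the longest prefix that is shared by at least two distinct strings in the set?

Equivalently: take the maximum, over all pairs, of their longest common prefix length.
e.g. "11001" and "1101001" share the prefix "110" of length 3; no pair shares a longer one.
Longest shared-prefix length: 3

3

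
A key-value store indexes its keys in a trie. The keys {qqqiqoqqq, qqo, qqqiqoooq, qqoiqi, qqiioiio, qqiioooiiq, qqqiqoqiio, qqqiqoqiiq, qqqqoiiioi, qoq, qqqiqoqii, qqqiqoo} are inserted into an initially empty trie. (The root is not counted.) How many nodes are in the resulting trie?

40

Trie structure (* marks end of a word):
(root)
└─ q
   ├─ o
   │  └─ q *
   └─ q
      ├─ i
      │  └─ i
      │     └─ o
      │        ├─ i
      │        │  └─ i
      │        │     └─ o *
      │        └─ o
      │           └─ o
      │              └─ i
      │                 └─ i
      │                    └─ q *
      ├─ o *
      │  └─ i
      │     └─ q
      │        └─ i *
      └─ q
         ├─ i
         │  └─ q
         │     └─ o
         │        ├─ o *
         │        │  └─ o
         │        │     └─ q *
         │        └─ q
         │           ├─ i
         │           │  └─ i *
         │           │     ├─ o *
         │           │     └─ q *
         │           └─ q
         │              └─ q *
         └─ q
            └─ o
               └─ i
                  └─ i
                     └─ i
                        └─ o
                           └─ i *
Counting every labelled node above: 40.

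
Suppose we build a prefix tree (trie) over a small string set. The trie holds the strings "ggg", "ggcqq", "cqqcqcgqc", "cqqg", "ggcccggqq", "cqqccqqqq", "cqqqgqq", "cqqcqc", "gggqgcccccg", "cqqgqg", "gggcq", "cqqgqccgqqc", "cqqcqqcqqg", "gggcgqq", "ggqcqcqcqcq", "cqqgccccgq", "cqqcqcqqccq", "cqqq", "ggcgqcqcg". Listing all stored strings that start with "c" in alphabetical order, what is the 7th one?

cqqgccccgq

Filter for "c…" and sort: "cqqccqqqq", "cqqcqc", "cqqcqcgqc", "cqqcqcqqccq", "cqqcqqcqqg", "cqqg", "cqqgccccgq", "cqqgqccgqqc", "cqqgqg", "cqqq", "cqqqgqq"
Position 7: cqqgccccgq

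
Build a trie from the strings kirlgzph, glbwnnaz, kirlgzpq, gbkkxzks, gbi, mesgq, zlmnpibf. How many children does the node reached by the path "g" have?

2

The children of the "g" node are the distinct next characters among strings starting with "g".
Distinct next characters after "g": b, l.
That node has 2 child edges.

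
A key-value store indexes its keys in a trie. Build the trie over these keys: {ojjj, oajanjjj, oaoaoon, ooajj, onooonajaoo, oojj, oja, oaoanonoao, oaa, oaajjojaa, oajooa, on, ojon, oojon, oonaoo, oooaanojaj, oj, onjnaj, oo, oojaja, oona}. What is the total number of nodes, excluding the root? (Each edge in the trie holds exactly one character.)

Insert word by word; a character creates a node only if that edge doesn't already exist:
  "ojjj" → 4 new (o, j, j, j)
  "oajanjjj" → prefix "o" already present; 7 new (a, j, a, n, j, j, j)
  "oaoaoon" → prefix "oa" already present; 5 new (o, a, o, o, n)
  "ooajj" → prefix "o" already present; 4 new (o, a, j, j)
  "onooonajaoo" → prefix "o" already present; 10 new (n, o, o, o, n, a, j, a, o, o)
  "oojj" → prefix "oo" already present; 2 new (j, j)
  "oja" → prefix "oj" already present; 1 new (a)
  "oaoanonoao" → prefix "oaoa" already present; 6 new (n, o, n, o, a, o)
  "oaa" → prefix "oa" already present; 1 new (a)
  "oaajjojaa" → prefix "oaa" already present; 6 new (j, j, o, j, a, a)
  "oajooa" → prefix "oaj" already present; 3 new (o, o, a)
  "on" → prefix "on" already present; 0 new (none)
  "ojon" → prefix "oj" already present; 2 new (o, n)
  "oojon" → prefix "ooj" already present; 2 new (o, n)
  "oonaoo" → prefix "oo" already present; 4 new (n, a, o, o)
  "oooaanojaj" → prefix "oo" already present; 8 new (o, a, a, n, o, j, a, j)
  "oj" → prefix "oj" already present; 0 new (none)
  "onjnaj" → prefix "on" already present; 4 new (j, n, a, j)
  "oo" → prefix "oo" already present; 0 new (none)
  "oojaja" → prefix "ooj" already present; 3 new (a, j, a)
  "oona" → prefix "oona" already present; 0 new (none)
Total nodes = 4 + 7 + 5 + 4 + 10 + 2 + 1 + 6 + 1 + 6 + 3 + 0 + 2 + 2 + 4 + 8 + 0 + 4 + 0 + 3 + 0 = 72

72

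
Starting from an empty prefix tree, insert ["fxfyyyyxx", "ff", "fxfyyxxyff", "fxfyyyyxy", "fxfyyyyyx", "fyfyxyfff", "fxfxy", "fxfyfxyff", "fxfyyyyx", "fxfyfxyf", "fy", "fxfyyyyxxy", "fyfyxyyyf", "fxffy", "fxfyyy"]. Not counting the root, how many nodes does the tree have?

Trace insertions, counting only characters that open a new branch:
  "fxfyyyyxx" → 9 new (f, x, f, y, y, y, y, x, x)
  "ff" → prefix "f" already present; 1 new (f)
  "fxfyyxxyff" → prefix "fxfyy" already present; 5 new (x, x, y, f, f)
  "fxfyyyyxy" → prefix "fxfyyyyx" already present; 1 new (y)
  "fxfyyyyyx" → prefix "fxfyyyy" already present; 2 new (y, x)
  "fyfyxyfff" → prefix "f" already present; 8 new (y, f, y, x, y, f, f, f)
  "fxfxy" → prefix "fxf" already present; 2 new (x, y)
  "fxfyfxyff" → prefix "fxfy" already present; 5 new (f, x, y, f, f)
  "fxfyyyyx" → prefix "fxfyyyyx" already present; 0 new (none)
  "fxfyfxyf" → prefix "fxfyfxyf" already present; 0 new (none)
  "fy" → prefix "fy" already present; 0 new (none)
  "fxfyyyyxxy" → prefix "fxfyyyyxx" already present; 1 new (y)
  "fyfyxyyyf" → prefix "fyfyxy" already present; 3 new (y, y, f)
  "fxffy" → prefix "fxf" already present; 2 new (f, y)
  "fxfyyy" → prefix "fxfyyy" already present; 0 new (none)
Total nodes = 9 + 1 + 5 + 1 + 2 + 8 + 2 + 5 + 0 + 0 + 0 + 1 + 3 + 2 + 0 = 39

39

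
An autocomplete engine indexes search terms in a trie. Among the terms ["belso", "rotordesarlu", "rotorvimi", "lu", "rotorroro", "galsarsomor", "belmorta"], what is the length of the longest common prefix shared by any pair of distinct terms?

Equivalently: take the maximum, over all pairs, of their longest common prefix length.
"rotordesarlu" and "rotorroro" agree on "rotor" (5 characters) before diverging; nothing deeper is shared.
Longest shared-prefix length: 5

5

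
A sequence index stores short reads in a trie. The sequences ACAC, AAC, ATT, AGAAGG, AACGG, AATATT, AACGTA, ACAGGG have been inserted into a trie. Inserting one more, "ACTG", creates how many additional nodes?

2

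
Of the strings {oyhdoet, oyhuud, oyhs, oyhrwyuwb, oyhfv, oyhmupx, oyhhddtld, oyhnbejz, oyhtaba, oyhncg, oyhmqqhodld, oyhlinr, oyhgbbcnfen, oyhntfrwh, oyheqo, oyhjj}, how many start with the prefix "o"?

16

Filter for entries beginning with "o":
Words under "o": oyhdoet, oyheqo, oyhfv, oyhgbbcnfen, oyhhddtld, oyhjj, oyhlinr, oyhmqqhodld, oyhmupx, oyhnbejz, oyhncg, oyhntfrwh, oyhrwyuwb, oyhs, oyhtaba, oyhuud
Count: 16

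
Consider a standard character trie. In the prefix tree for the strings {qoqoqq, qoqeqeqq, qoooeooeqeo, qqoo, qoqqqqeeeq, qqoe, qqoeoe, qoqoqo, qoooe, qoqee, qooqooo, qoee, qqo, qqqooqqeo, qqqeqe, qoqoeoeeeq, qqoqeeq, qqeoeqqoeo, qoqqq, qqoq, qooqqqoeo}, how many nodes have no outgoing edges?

16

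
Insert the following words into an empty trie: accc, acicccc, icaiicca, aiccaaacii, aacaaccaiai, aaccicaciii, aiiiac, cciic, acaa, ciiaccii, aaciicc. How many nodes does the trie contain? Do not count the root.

66

Count nodes per top-level branch (shared prefixes stored once):
  'a'-branch (aacaaccaiai, aaccicaciii, aaciicc, acaa, accc, acicccc, aiccaaacii, aiiiac): 46 nodes
  'c'-branch (cciic, ciiaccii): 12 nodes
  'i'-branch (icaiicca): 8 nodes
Sum: 66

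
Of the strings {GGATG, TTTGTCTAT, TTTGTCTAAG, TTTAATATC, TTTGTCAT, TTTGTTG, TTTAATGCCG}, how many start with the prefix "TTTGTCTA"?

Walk to "TTTGTCTA"; the words in its subtree are exactly those with that prefix.
Matches: "TTTGTCTAAG", "TTTGTCTAT"
Count: 2

2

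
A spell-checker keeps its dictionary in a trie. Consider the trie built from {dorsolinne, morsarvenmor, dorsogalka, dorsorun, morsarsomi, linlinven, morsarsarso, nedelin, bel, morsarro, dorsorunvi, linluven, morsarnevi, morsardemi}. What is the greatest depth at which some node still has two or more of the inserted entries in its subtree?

8

The deepest shared node is where two words last agree before diverging.
"dorsorun" and "dorsorunvi" agree on "dorsorun" (8 characters) before diverging; nothing deeper is shared.
Longest shared-prefix length: 8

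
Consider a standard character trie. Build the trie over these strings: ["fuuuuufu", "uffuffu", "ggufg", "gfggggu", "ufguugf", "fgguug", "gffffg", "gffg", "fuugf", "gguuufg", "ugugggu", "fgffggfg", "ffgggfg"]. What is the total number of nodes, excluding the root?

65

Trace insertions, counting only characters that open a new branch:
  "fuuuuufu" → 8 new (f, u, u, u, u, u, f, u)
  "uffuffu" → 7 new (u, f, f, u, f, f, u)
  "ggufg" → 5 new (g, g, u, f, g)
  "gfggggu" → prefix "g" already present; 6 new (f, g, g, g, g, u)
  "ufguugf" → prefix "uf" already present; 5 new (g, u, u, g, f)
  "fgguug" → prefix "f" already present; 5 new (g, g, u, u, g)
  "gffffg" → prefix "gf" already present; 4 new (f, f, f, g)
  "gffg" → prefix "gff" already present; 1 new (g)
  "fuugf" → prefix "fuu" already present; 2 new (g, f)
  "gguuufg" → prefix "ggu" already present; 4 new (u, u, f, g)
  "ugugggu" → prefix "u" already present; 6 new (g, u, g, g, g, u)
  "fgffggfg" → prefix "fg" already present; 6 new (f, f, g, g, f, g)
  "ffgggfg" → prefix "f" already present; 6 new (f, g, g, g, f, g)
Total nodes = 8 + 7 + 5 + 6 + 5 + 5 + 4 + 1 + 2 + 4 + 6 + 6 + 6 = 65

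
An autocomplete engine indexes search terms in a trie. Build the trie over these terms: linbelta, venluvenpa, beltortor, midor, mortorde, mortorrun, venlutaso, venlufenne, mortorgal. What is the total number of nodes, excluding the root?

54

Trace insertions, counting only characters that open a new branch:
  "linbelta" → 8 new (l, i, n, b, e, l, t, a)
  "venluvenpa" → 10 new (v, e, n, l, u, v, e, n, p, a)
  "beltortor" → 9 new (b, e, l, t, o, r, t, o, r)
  "midor" → 5 new (m, i, d, o, r)
  "mortorde" → prefix "m" already present; 7 new (o, r, t, o, r, d, e)
  "mortorrun" → prefix "mortor" already present; 3 new (r, u, n)
  "venlutaso" → prefix "venlu" already present; 4 new (t, a, s, o)
  "venlufenne" → prefix "venlu" already present; 5 new (f, e, n, n, e)
  "mortorgal" → prefix "mortor" already present; 3 new (g, a, l)
Total nodes = 8 + 10 + 9 + 5 + 7 + 3 + 4 + 5 + 3 = 54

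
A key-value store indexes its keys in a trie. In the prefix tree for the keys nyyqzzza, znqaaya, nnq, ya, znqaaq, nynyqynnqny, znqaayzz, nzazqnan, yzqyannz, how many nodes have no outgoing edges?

A leaf is a node with no children — equivalently, the end of a word that is not a proper prefix of any other stored word.
Those words: "nnq", "nynyqynnqny", "nyyqzzza", "nzazqnan", "ya", "yzqyannz", "znqaaq", "znqaaya", "znqaayzz"
Leaf count: 9

9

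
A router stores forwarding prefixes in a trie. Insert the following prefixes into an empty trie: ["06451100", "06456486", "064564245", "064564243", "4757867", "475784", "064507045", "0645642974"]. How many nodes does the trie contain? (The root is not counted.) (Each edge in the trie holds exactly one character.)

32

For each word, the new-node count is its length minus the longest prefix already in the trie:
  "06451100" → 8 new (0, 6, 4, 5, 1, 1, 0, 0)
  "06456486" → prefix "0645" already present; 4 new (6, 4, 8, 6)
  "064564245" → prefix "064564" already present; 3 new (2, 4, 5)
  "064564243" → prefix "06456424" already present; 1 new (3)
  "4757867" → 7 new (4, 7, 5, 7, 8, 6, 7)
  "475784" → prefix "47578" already present; 1 new (4)
  "064507045" → prefix "0645" already present; 5 new (0, 7, 0, 4, 5)
  "0645642974" → prefix "0645642" already present; 3 new (9, 7, 4)
Total nodes = 8 + 4 + 3 + 1 + 7 + 1 + 5 + 3 = 32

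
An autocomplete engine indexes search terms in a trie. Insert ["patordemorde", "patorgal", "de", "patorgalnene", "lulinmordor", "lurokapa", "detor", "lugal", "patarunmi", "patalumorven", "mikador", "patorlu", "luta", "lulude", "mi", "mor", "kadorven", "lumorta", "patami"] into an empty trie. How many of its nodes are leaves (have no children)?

A leaf is a node with no children — equivalently, the end of a word that is not a proper prefix of any other stored word.
Those words: "detor", "kadorven", "lugal", "lulinmordor", "lulude", "lumorta", "lurokapa", "luta", "mikador", "mor", "patalumorven", "patami", "patarunmi", "patordemorde", "patorgalnene", "patorlu"
Leaf count: 16

16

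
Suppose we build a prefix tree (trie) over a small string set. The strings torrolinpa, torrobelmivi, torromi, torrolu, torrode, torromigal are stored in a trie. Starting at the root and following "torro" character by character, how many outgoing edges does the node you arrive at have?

The children of the "torro" node are the distinct next characters among strings starting with "torro".
Distinct next characters after "torro": b, d, l, m.
That node has 4 child edges.

4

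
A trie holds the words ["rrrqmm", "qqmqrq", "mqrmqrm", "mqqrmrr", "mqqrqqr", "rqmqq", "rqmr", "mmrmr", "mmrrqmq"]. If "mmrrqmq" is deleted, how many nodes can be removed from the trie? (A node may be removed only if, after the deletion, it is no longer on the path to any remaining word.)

4

A node on "mmrrqmq"'s path can go only if nothing else ends at it or branches off below it.
The suffix "rqmq" (4 nodes) is used only by "mmrrqmq"; the node for "mmr" still has the child "m", so pruning stops there.
Nodes removed: 4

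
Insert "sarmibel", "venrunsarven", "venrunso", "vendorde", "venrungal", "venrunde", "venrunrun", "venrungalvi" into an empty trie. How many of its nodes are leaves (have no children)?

7

Leaves are exactly the stored words that no other stored word extends.
Those words: "sarmibel", "vendorde", "venrunde", "venrungalvi", "venrunrun", "venrunsarven", "venrunso"
Leaf count: 7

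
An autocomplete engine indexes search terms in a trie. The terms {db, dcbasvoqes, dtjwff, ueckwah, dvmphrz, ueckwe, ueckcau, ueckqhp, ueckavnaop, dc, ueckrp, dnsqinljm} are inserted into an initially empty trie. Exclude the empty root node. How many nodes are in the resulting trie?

52

Insert word by word; a character creates a node only if that edge doesn't already exist:
  "db" → 2 new (d, b)
  "dcbasvoqes" → prefix "d" already present; 9 new (c, b, a, s, v, o, q, e, s)
  "dtjwff" → prefix "d" already present; 5 new (t, j, w, f, f)
  "ueckwah" → 7 new (u, e, c, k, w, a, h)
  "dvmphrz" → prefix "d" already present; 6 new (v, m, p, h, r, z)
  "ueckwe" → prefix "ueckw" already present; 1 new (e)
  "ueckcau" → prefix "ueck" already present; 3 new (c, a, u)
  "ueckqhp" → prefix "ueck" already present; 3 new (q, h, p)
  "ueckavnaop" → prefix "ueck" already present; 6 new (a, v, n, a, o, p)
  "dc" → prefix "dc" already present; 0 new (none)
  "ueckrp" → prefix "ueck" already present; 2 new (r, p)
  "dnsqinljm" → prefix "d" already present; 8 new (n, s, q, i, n, l, j, m)
Total nodes = 2 + 9 + 5 + 7 + 6 + 1 + 3 + 3 + 6 + 0 + 2 + 8 = 52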